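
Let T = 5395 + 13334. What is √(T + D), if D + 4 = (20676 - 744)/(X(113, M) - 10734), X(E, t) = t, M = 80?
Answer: √531304906643/5327 ≈ 136.83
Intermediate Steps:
D = -31274/5327 (D = -4 + (20676 - 744)/(80 - 10734) = -4 + 19932/(-10654) = -4 + 19932*(-1/10654) = -4 - 9966/5327 = -31274/5327 ≈ -5.8708)
T = 18729
√(T + D) = √(18729 - 31274/5327) = √(99738109/5327) = √531304906643/5327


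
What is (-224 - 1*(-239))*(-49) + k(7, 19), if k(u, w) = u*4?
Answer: -707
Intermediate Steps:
k(u, w) = 4*u
(-224 - 1*(-239))*(-49) + k(7, 19) = (-224 - 1*(-239))*(-49) + 4*7 = (-224 + 239)*(-49) + 28 = 15*(-49) + 28 = -735 + 28 = -707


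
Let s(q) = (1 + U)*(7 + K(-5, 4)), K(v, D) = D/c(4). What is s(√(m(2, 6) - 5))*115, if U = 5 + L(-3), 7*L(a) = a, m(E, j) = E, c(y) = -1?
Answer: 13455/7 ≈ 1922.1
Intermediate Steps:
K(v, D) = -D (K(v, D) = D/(-1) = D*(-1) = -D)
L(a) = a/7
U = 32/7 (U = 5 + (⅐)*(-3) = 5 - 3/7 = 32/7 ≈ 4.5714)
s(q) = 117/7 (s(q) = (1 + 32/7)*(7 - 1*4) = 39*(7 - 4)/7 = (39/7)*3 = 117/7)
s(√(m(2, 6) - 5))*115 = (117/7)*115 = 13455/7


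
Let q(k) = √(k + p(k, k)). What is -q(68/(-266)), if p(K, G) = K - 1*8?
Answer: -2*I*√37639/133 ≈ -2.9174*I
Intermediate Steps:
p(K, G) = -8 + K (p(K, G) = K - 8 = -8 + K)
q(k) = √(-8 + 2*k) (q(k) = √(k + (-8 + k)) = √(-8 + 2*k))
-q(68/(-266)) = -√(-8 + 2*(68/(-266))) = -√(-8 + 2*(68*(-1/266))) = -√(-8 + 2*(-34/133)) = -√(-8 - 68/133) = -√(-1132/133) = -2*I*√37639/133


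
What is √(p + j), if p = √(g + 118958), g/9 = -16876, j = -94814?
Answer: √(-94814 + I*√32926) ≈ 0.295 + 307.92*I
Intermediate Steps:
g = -151884 (g = 9*(-16876) = -151884)
p = I*√32926 (p = √(-151884 + 118958) = √(-32926) = I*√32926 ≈ 181.46*I)
√(p + j) = √(I*√32926 - 94814) = √(-94814 + I*√32926)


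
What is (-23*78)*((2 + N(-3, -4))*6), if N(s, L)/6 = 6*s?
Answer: 1140984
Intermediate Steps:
N(s, L) = 36*s (N(s, L) = 6*(6*s) = 36*s)
(-23*78)*((2 + N(-3, -4))*6) = (-23*78)*((2 + 36*(-3))*6) = -1794*(2 - 108)*6 = -(-190164)*6 = -1794*(-636) = 1140984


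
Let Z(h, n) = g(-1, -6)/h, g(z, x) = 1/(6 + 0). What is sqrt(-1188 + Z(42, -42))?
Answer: 25*I*sqrt(3353)/42 ≈ 34.467*I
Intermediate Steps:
g(z, x) = 1/6
Z(h, n) = 1/(6*h)
sqrt(-1188 + Z(42, -42)) = sqrt(-1188 + (1/6)/42) = sqrt(-1188 + (1/6)*(1/42)) = sqrt(-1188 + 1/252) = sqrt(-299375/252) = 25*I*sqrt(3353)/42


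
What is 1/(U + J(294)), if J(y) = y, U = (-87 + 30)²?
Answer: 1/3543 ≈ 0.00028225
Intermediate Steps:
U = 3249 (U = (-57)² = 3249)
1/(U + J(294)) = 1/(3249 + 294) = 1/3543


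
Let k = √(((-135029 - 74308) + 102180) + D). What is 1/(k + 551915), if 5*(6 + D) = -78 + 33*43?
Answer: 2759575/1523051370599 - 3*I*√296930/1523051370599 ≈ 1.8119e-6 - 1.0733e-9*I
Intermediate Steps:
D = 1311/5 (D = -6 + (-78 + 33*43)/5 = -6 + (-78 + 1419)/5 = -6 + (⅕)*1341 = -6 + 1341/5 = 1311/5 ≈ 262.20)
k = 3*I*√296930/5 (k = √(((-135029 - 74308) + 102180) + 1311/5) = √((-209337 + 102180) + 1311/5) = √(-107157 + 1311/5) = √(-534474/5) = 3*I*√296930/5 ≈ 326.95*I)
1/(k + 551915) = 1/(3*I*√296930/5 + 551915) = 1/(551915 + 3*I*√296930/5)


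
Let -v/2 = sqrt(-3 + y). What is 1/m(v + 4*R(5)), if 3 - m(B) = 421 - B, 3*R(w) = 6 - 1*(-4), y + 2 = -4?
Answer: -1821/737060 + 27*I/737060 ≈ -0.0024706 + 3.6632e-5*I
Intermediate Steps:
y = -6 (y = -2 - 4 = -6)
v = -6*I (v = -2*sqrt(-3 - 6) = -6*I ≈ -6.0*I)
R(w) = 10/3 (R(w) = (6 - 1*(-4))/3 = (6 + 4)/3 = (1/3)*10 = 10/3)
m(B) = -418 + B (m(B) = 3 - (421 - B) = 3 + (-421 + B) = -418 + B)
1/m(v + 4*R(5)) = 1/(-418 + (-6*I + 4*(10/3))) = 1/(-418 + (-6*I + 40/3)) = 1/(-418 + (40/3 - 6*I)) = 1/(-1214/3 - 6*I) = 9*(-1214/3 + 6*I)/1474120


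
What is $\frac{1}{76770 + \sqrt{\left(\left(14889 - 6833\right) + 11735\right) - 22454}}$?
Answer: $\frac{76770}{5893635563} - \frac{i \sqrt{2663}}{5893635563} \approx 1.3026 \cdot 10^{-5} - 8.7559 \cdot 10^{-9} i$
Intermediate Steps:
$\frac{1}{76770 + \sqrt{\left(\left(14889 - 6833\right) + 11735\right) - 22454}} = \frac{1}{76770 + \sqrt{\left(8056 + 11735\right) - 22454}} = \frac{1}{76770 + \sqrt{19791 - 22454}} = \frac{1}{76770 + \sqrt{-2663}} = \frac{1}{76770 + i \sqrt{2663}}$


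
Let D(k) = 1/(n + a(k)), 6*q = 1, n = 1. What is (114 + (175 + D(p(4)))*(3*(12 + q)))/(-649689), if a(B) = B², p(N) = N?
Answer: -36854/3681571 ≈ -0.010010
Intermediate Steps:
q = ⅙ (q = (⅙)*1 = ⅙ ≈ 0.16667)
D(k) = 1/(1 + k²)
(114 + (175 + D(p(4)))*(3*(12 + q)))/(-649689) = (114 + (175 + 1/(1 + 4²))*(3*(12 + ⅙)))/(-649689) = (114 + (175 + 1/(1 + 16))*(3*(73/6)))*(-1/649689) = (114 + (175 + 1/17)*(73/2))*(-1/649689) = (114 + (2976/17)*(73/2))*(-1/649689) = (114 + 108624/17)*(-1/649689) = (110562/17)*(-1/649689) = -36854/3681571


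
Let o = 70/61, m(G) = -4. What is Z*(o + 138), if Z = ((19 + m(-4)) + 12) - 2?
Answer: 212200/61 ≈ 3478.7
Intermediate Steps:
o = 70/61 (o = 70*(1/61) = 70/61 ≈ 1.1475)
Z = 25 (Z = ((19 - 4) + 12) - 2 = (15 + 12) - 2 = 27 - 2 = 25)
Z*(o + 138) = 25*(70/61 + 138) = 25*(8488/61) = 212200/61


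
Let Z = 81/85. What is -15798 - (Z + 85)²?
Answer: -167518186/7225 ≈ -23186.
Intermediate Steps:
Z = 81/85 (Z = 81*(1/85) = 81/85 ≈ 0.95294)
-15798 - (Z + 85)² = -15798 - (81/85 + 85)² = -15798 - (7306/85)² = -15798 - 1*53377636/7225 = -15798 - 53377636/7225 = -167518186/7225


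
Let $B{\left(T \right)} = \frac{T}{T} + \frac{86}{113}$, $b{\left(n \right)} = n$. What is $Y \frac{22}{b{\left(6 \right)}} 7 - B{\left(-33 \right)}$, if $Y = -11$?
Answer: $- \frac{96308}{339} \approx -284.09$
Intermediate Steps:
$B{\left(T \right)} = \frac{199}{113}$ ($B{\left(T \right)} = 1 + 86 \cdot \frac{1}{113} = 1 + \frac{86}{113} = \frac{199}{113}$)
$Y \frac{22}{b{\left(6 \right)}} 7 - B{\left(-33 \right)} = - 11 \cdot \frac{22}{6} \cdot 7 - \frac{199}{113} = - 11 \cdot 22 \cdot \frac{1}{6} \cdot 7 - \frac{199}{113} = \left(-11\right) \frac{11}{3} \cdot 7 - \frac{199}{113} = \left(- \frac{121}{3}\right) 7 - \frac{199}{113} = - \frac{847}{3} - \frac{199}{113} = - \frac{96308}{339}$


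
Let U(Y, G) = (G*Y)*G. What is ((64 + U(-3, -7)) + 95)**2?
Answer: 144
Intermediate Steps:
U(Y, G) = Y*G**2
((64 + U(-3, -7)) + 95)**2 = ((64 - 3*(-7)**2) + 95)**2 = ((64 - 3*49) + 95)**2 = ((64 - 147) + 95)**2 = (-83 + 95)**2 = 12**2 = 144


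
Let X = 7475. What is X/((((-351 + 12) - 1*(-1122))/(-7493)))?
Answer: -56010175/783 ≈ -71533.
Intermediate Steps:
X/((((-351 + 12) - 1*(-1122))/(-7493))) = 7475/((((-351 + 12) - 1*(-1122))/(-7493))) = 7475/(((-339 + 1122)*(-1/7493))) = 7475/((783*(-1/7493))) = 7475/(-783/7493) = 7475*(-7493/783) = -56010175/783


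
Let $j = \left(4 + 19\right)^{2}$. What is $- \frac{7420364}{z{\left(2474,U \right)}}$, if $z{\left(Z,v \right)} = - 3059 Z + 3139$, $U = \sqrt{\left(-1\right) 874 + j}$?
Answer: $\frac{7420364}{7564827} \approx 0.9809$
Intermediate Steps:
$j = 529$ ($j = 23^{2} = 529$)
$U = i \sqrt{345}$ ($U = \sqrt{\left(-1\right) 874 + 529} = \sqrt{-874 + 529} = \sqrt{-345} = i \sqrt{345} \approx 18.574 i$)
$z{\left(Z,v \right)} = 3139 - 3059 Z$
$- \frac{7420364}{z{\left(2474,U \right)}} = - \frac{7420364}{3139 - 7567966} = - \frac{7420364}{-7564827} = \left(-7420364\right) \left(- \frac{1}{7564827}\right) = \frac{7420364}{7564827}$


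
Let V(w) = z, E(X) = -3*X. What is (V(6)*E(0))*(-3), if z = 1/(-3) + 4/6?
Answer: 0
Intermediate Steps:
z = 1/3 (z = 1*(-1/3) + 4*(1/6) = -1/3 + 2/3 = 1/3 ≈ 0.33333)
V(w) = 1/3
(V(6)*E(0))*(-3) = ((-3*0)/3)*(-3) = ((1/3)*0)*(-3) = 0*(-3) = 0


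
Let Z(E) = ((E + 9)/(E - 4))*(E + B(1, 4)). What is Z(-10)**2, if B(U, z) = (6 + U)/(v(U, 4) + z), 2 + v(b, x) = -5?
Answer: 1369/1764 ≈ 0.77608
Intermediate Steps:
v(b, x) = -7 (v(b, x) = -2 - 5 = -7)
B(U, z) = (6 + U)/(-7 + z)
Z(E) = (9 + E)*(-7/3 + E)/(-4 + E) (Z(E) = ((E + 9)/(E - 4))*(E + (6 + 1)/(-7 + 4)) = ((9 + E)/(-4 + E))*(E + 7/(-3)) = ((9 + E)/(-4 + E))*(E - 1/3*7) = ((9 + E)/(-4 + E))*(E - 7/3) = ((9 + E)/(-4 + E))*(-7/3 + E) = (9 + E)*(-7/3 + E)/(-4 + E))
Z(-10)**2 = ((-21 + (-10)**2 + (20/3)*(-10))/(-4 - 10))**2 = ((-21 + 100 - 200/3)/(-14))**2 = (-1/14*37/3)**2 = (-37/42)**2 = 1369/1764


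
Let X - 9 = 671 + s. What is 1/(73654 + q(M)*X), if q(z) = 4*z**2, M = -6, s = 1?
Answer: 1/171718 ≈ 5.8235e-6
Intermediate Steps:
X = 681 (X = 9 + (671 + 1) = 9 + 672 = 681)
1/(73654 + q(M)*X) = 1/(73654 + (4*(-6)**2)*681) = 1/(73654 + (4*36)*681) = 1/(73654 + 144*681) = 1/(73654 + 98064) = 1/171718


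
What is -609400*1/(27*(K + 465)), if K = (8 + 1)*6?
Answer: -609400/14013 ≈ -43.488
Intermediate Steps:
K = 54 (K = 9*6 = 54)
-609400*1/(27*(K + 465)) = -609400*1/(27*(54 + 465)) = -609400/(519*27) = -609400/14013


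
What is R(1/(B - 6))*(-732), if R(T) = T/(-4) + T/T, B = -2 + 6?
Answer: -1647/2 ≈ -823.50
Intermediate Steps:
B = 4
R(T) = 1 - T/4 (R(T) = T*(-¼) + 1 = -T/4 + 1 = 1 - T/4)
R(1/(B - 6))*(-732) = (1 - 1/(4*(4 - 6)))*(-732) = (1 - ¼/(-2))*(-732) = (1 - ¼*(-½))*(-732) = (1 + ⅛)*(-732) = (9/8)*(-732) = -1647/2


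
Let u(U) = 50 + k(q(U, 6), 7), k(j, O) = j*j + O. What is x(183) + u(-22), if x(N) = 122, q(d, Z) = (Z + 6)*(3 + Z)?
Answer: 11843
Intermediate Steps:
q(d, Z) = (3 + Z)*(6 + Z) (q(d, Z) = (6 + Z)*(3 + Z) = (3 + Z)*(6 + Z))
k(j, O) = O + j² (k(j, O) = j² + O = O + j²)
u(U) = 11721 (u(U) = 50 + (7 + (18 + 6² + 9*6)²) = 50 + (7 + (18 + 36 + 54)²) = 50 + (7 + 108²) = 50 + (7 + 11664) = 50 + 11671 = 11721)
x(183) + u(-22) = 122 + 11721 = 11843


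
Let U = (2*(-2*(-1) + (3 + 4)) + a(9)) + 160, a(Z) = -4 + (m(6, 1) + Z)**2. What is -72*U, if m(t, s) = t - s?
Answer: -26640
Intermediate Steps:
a(Z) = -4 + (5 + Z)**2 (a(Z) = -4 + ((6 - 1*1) + Z)**2 = -4 + ((6 - 1) + Z)**2 = -4 + (5 + Z)**2)
U = 370 (U = (2*(-2*(-1) + (3 + 4)) + (-4 + (5 + 9)**2)) + 160 = (2*(2 + 7) + (-4 + 14**2)) + 160 = (2*9 + (-4 + 196)) + 160 = (18 + 192) + 160 = 210 + 160 = 370)
-72*U = -72*370 = -26640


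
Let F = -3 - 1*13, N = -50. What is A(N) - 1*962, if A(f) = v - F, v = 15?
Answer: -931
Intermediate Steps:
F = -16 (F = -3 - 13 = -16)
A(f) = 31 (A(f) = 15 - 1*(-16) = 15 + 16 = 31)
A(N) - 1*962 = 31 - 1*962 = 31 - 962 = -931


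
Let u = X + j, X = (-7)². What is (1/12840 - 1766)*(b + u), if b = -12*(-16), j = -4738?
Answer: 33990483061/4280 ≈ 7.9417e+6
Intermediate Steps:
X = 49
u = -4689 (u = 49 - 4738 = -4689)
b = 192
(1/12840 - 1766)*(b + u) = (1/12840 - 1766)*(192 - 4689) = (1/12840 - 1766)*(-4497) = -22675439/12840*(-4497) = 33990483061/4280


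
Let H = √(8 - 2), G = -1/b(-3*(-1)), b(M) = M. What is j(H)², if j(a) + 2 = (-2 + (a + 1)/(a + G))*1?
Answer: 24889/2809 - 3720*√6/2809 ≈ 5.6166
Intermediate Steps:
G = -⅓ (G = -1/((-3*(-1))) = -1/3 = -1*⅓ = -⅓ ≈ -0.33333)
H = √6 ≈ 2.4495
j(a) = -4 + (1 + a)/(-⅓ + a) (j(a) = -2 + (-2 + (a + 1)/(a - ⅓))*1 = -2 + (-2 + (1 + a)/(-⅓ + a))*1 = -2 + (-2 + (1 + a)/(-⅓ + a)) = -4 + (1 + a)/(-⅓ + a))
j(H)² = ((7 - 9*√6)/(-1 + 3*√6))² = (7 - 9*√6)²/(-1 + 3*√6)²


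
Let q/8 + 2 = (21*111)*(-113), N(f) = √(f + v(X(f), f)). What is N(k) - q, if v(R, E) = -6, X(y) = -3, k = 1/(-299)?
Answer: 2107240 + I*√536705/299 ≈ 2.1072e+6 + 2.4502*I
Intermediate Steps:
k = -1/299 ≈ -0.0033445
N(f) = √(-6 + f) (N(f) = √(f - 6) = √(-6 + f))
q = -2107240 (q = -16 + 8*((21*111)*(-113)) = -16 + 8*(2331*(-113)) = -16 + 8*(-263403) = -16 - 2107224 = -2107240)
N(k) - q = √(-6 - 1/299) - 1*(-2107240) = √(-1795/299) + 2107240 = I*√536705/299 + 2107240 = 2107240 + I*√536705/299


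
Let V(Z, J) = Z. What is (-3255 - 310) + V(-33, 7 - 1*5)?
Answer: -3598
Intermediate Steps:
(-3255 - 310) + V(-33, 7 - 1*5) = (-3255 - 310) - 33 = -3565 - 33 = -3598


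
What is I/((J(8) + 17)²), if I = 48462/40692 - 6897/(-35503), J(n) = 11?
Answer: 333533185/188772575264 ≈ 0.0017669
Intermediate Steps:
I = 333533185/240781346 (I = 48462*(1/40692) - 6897*(-1/35503) = 8077/6782 + 6897/35503 = 333533185/240781346 ≈ 1.3852)
I/((J(8) + 17)²) = 333533185/(240781346*((11 + 17)²)) = 333533185/(240781346*(28²)) = (333533185/240781346)/784 = (333533185/240781346)*(1/784) = 333533185/188772575264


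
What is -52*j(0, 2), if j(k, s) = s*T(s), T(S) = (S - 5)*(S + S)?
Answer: 1248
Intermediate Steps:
T(S) = 2*S*(-5 + S) (T(S) = (-5 + S)*(2*S) = 2*S*(-5 + S))
j(k, s) = 2*s²*(-5 + s) (j(k, s) = s*(2*s*(-5 + s)) = 2*s²*(-5 + s))
-52*j(0, 2) = -104*2²*(-5 + 2) = -104*4*(-3) = -52*(-24) = 1248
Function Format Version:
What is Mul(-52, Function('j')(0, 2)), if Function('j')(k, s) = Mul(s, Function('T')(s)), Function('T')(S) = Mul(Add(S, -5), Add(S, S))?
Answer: 1248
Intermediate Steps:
Function('T')(S) = Mul(2, S, Add(-5, S)) (Function('T')(S) = Mul(Add(-5, S), Mul(2, S)) = Mul(2, S, Add(-5, S)))
Function('j')(k, s) = Mul(2, Pow(s, 2), Add(-5, s)) (Function('j')(k, s) = Mul(s, Mul(2, s, Add(-5, s))) = Mul(2, Pow(s, 2), Add(-5, s)))
Mul(-52, Function('j')(0, 2)) = Mul(-52, Mul(2, Pow(2, 2), Add(-5, 2))) = Mul(-52, Mul(2, 4, -3)) = Mul(-52, -24) = 1248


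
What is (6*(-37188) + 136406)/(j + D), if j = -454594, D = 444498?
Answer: 43361/5048 ≈ 8.5897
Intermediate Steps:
(6*(-37188) + 136406)/(j + D) = (6*(-37188) + 136406)/(-454594 + 444498) = (-223128 + 136406)/(-10096) = -86722*(-1/10096) = 43361/5048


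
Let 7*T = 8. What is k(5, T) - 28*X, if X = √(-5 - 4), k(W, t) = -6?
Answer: -6 - 84*I ≈ -6.0 - 84.0*I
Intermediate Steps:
T = 8/7 (T = (⅐)*8 = 8/7 ≈ 1.1429)
X = 3*I (X = √(-9) = 3*I ≈ 3.0*I)
k(5, T) - 28*X = -6 - 84*I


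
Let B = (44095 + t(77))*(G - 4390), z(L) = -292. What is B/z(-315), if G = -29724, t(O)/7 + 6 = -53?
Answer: 372541937/73 ≈ 5.1033e+6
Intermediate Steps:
t(O) = -413 (t(O) = -42 + 7*(-53) = -42 - 371 = -413)
B = -1490167748 (B = (44095 - 413)*(-29724 - 4390) = 43682*(-34114) = -1490167748)
B/z(-315) = -1490167748/(-292) = -1490167748*(-1/292) = 372541937/73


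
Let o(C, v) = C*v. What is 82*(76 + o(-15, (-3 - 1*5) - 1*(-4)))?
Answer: 11152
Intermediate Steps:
82*(76 + o(-15, (-3 - 1*5) - 1*(-4))) = 82*(76 - 15*((-3 - 1*5) - 1*(-4))) = 82*(76 - 15*((-3 - 5) + 4)) = 82*(76 - 15*(-8 + 4)) = 82*(76 - 15*(-4)) = 82*(76 + 60) = 82*136 = 11152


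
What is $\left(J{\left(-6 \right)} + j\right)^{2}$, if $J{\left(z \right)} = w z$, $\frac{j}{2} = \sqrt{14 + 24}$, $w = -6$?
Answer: $1448 + 144 \sqrt{38} \approx 2335.7$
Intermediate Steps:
$j = 2 \sqrt{38}$ ($j = 2 \sqrt{14 + 24} = 2 \sqrt{38} \approx 12.329$)
$J{\left(z \right)} = - 6 z$
$\left(J{\left(-6 \right)} + j\right)^{2} = \left(\left(-6\right) \left(-6\right) + 2 \sqrt{38}\right)^{2} = \left(36 + 2 \sqrt{38}\right)^{2}$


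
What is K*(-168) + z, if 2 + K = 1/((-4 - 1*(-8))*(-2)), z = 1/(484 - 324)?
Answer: 57121/160 ≈ 357.01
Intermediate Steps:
z = 1/160 ≈ 0.0062500
K = -17/8 (K = -2 + 1/((-4 - 1*(-8))*(-2)) = -2 + 1/((-4 + 8)*(-2)) = -2 + 1/(4*(-2)) = -2 + 1/(-8) = -2 - ⅛ = -17/8 ≈ -2.1250)
K*(-168) + z = -17/8*(-168) + 1/160 = 357 + 1/160 = 57121/160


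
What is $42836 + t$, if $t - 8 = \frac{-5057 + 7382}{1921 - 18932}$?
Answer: $\frac{728816959}{17011} \approx 42844.0$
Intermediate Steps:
$t = \frac{133763}{17011}$ ($t = 8 + \frac{-5057 + 7382}{1921 - 18932} = 8 + \frac{2325}{-17011} = 8 + 2325 \left(- \frac{1}{17011}\right) = 8 - \frac{2325}{17011} = \frac{133763}{17011} \approx 7.8633$)
$42836 + t = 42836 + \frac{133763}{17011} = \frac{728816959}{17011}$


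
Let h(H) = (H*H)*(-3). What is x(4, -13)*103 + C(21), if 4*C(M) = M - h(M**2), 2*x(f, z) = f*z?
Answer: 143188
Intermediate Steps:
h(H) = -3*H**2 (h(H) = H**2*(-3) = -3*H**2)
x(f, z) = f*z/2 (x(f, z) = (f*z)/2 = f*z/2)
C(M) = M/4 + 3*M**4/4 (C(M) = (M - (-3)*(M**2)**2)/4 = (M - (-3)*M**4)/4 = (M + 3*M**4)/4 = M/4 + 3*M**4/4)
x(4, -13)*103 + C(21) = ((1/2)*4*(-13))*103 + (1/4)*21*(1 + 3*21**3) = -26*103 + (1/4)*21*(1 + 3*9261) = -2678 + (1/4)*21*(1 + 27783) = -2678 + (1/4)*21*27784 = -2678 + 145866 = 143188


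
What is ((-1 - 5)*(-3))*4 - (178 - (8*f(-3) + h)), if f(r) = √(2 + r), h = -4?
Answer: -110 + 8*I ≈ -110.0 + 8.0*I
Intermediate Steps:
((-1 - 5)*(-3))*4 - (178 - (8*f(-3) + h)) = ((-1 - 5)*(-3))*4 - (178 - (8*√(2 - 3) - 4)) = -6*(-3)*4 - (178 - (8*√(-1) - 4)) = 18*4 - (178 - (8*I - 4)) = 72 - (178 - (-4 + 8*I)) = 72 - (178 + (4 - 8*I)) = 72 - (182 - 8*I) = 72 + (-182 + 8*I) = -110 + 8*I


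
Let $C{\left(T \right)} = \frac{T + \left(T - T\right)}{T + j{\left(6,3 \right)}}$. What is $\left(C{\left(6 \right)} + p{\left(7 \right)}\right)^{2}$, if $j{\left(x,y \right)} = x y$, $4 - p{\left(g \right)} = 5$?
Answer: $\frac{9}{16} \approx 0.5625$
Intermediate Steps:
$p{\left(g \right)} = -1$ ($p{\left(g \right)} = 4 - 5 = -1$)
$C{\left(T \right)} = \frac{T}{18 + T}$ ($C{\left(T \right)} = \frac{T + \left(T - T\right)}{T + 6 \cdot 3} = \frac{T + 0}{T + 18} = \frac{T}{18 + T}$)
$\left(C{\left(6 \right)} + p{\left(7 \right)}\right)^{2} = \left(\frac{6}{18 + 6} - 1\right)^{2} = \left(\frac{6}{24} - 1\right)^{2} = \left(6 \cdot \frac{1}{24} - 1\right)^{2} = \left(\frac{1}{4} - 1\right)^{2} = \left(- \frac{3}{4}\right)^{2} = \frac{9}{16}$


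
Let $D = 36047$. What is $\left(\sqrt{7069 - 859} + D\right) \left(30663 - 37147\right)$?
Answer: $-233728748 - 19452 \sqrt{690} \approx -2.3424 \cdot 10^{8}$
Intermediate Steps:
$\left(\sqrt{7069 - 859} + D\right) \left(30663 - 37147\right) = \left(\sqrt{7069 - 859} + 36047\right) \left(30663 - 37147\right) = \left(\sqrt{6210} + 36047\right) \left(-6484\right) = \left(3 \sqrt{690} + 36047\right) \left(-6484\right) = \left(36047 + 3 \sqrt{690}\right) \left(-6484\right) = -233728748 - 19452 \sqrt{690}$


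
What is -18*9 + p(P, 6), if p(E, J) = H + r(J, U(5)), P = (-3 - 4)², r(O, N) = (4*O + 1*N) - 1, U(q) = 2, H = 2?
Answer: -135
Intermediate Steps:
r(O, N) = -1 + N + 4*O (r(O, N) = (4*O + N) - 1 = (N + 4*O) - 1 = -1 + N + 4*O)
P = 49 (P = (-7)² = 49)
p(E, J) = 3 + 4*J (p(E, J) = 2 + (-1 + 2 + 4*J) = 2 + (1 + 4*J) = 3 + 4*J)
-18*9 + p(P, 6) = -18*9 + (3 + 4*6) = -162 + (3 + 24) = -162 + 27 = -135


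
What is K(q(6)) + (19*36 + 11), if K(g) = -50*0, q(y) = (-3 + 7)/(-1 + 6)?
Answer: 695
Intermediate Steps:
q(y) = ⅘ (q(y) = 4/5 = 4*(⅕) = ⅘)
K(g) = 0
K(q(6)) + (19*36 + 11) = 0 + (19*36 + 11) = 0 + (684 + 11) = 0 + 695 = 695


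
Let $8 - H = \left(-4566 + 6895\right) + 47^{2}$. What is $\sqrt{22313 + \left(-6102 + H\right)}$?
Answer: $\sqrt{11681} \approx 108.08$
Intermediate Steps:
$H = -4530$ ($H = 8 - \left(\left(-4566 + 6895\right) + 47^{2}\right) = 8 - \left(2329 + 2209\right) = 8 - 4538 = -4530$)
$\sqrt{22313 + \left(-6102 + H\right)} = \sqrt{22313 - 10632} = \sqrt{11681}$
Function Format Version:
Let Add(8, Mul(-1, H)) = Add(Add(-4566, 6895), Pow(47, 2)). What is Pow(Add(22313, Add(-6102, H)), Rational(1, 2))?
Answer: Pow(11681, Rational(1, 2)) ≈ 108.08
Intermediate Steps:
H = -4530 (H = Add(8, Mul(-1, Add(Add(-4566, 6895), Pow(47, 2)))) = Add(8, Mul(-1, Add(2329, 2209))) = Add(8, Mul(-1, 4538)) = Add(8, -4538) = -4530)
Pow(Add(22313, Add(-6102, H)), Rational(1, 2)) = Pow(Add(22313, Add(-6102, -4530)), Rational(1, 2)) = Pow(Add(22313, -10632), Rational(1, 2)) = Pow(11681, Rational(1, 2))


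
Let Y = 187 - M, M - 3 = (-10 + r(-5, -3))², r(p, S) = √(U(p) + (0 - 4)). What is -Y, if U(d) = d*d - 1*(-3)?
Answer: -60 - 40*√6 ≈ -157.98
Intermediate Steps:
U(d) = 3 + d² (U(d) = d² + 3 = 3 + d²)
r(p, S) = √(-1 + p²) (r(p, S) = √((3 + p²) + (0 - 4)) = √((3 + p²) - 4) = √(-1 + p²))
M = 3 + (-10 + 2*√6)² (M = 3 + (-10 + √(-1 + (-5)²))² = 3 + (-10 + √(-1 + 25))² = 3 + (-10 + √24)² = 3 + (-10 + 2*√6)² ≈ 29.020)
Y = 60 + 40*√6 (Y = 187 - (127 - 40*√6) = 187 + (-127 + 40*√6) = 60 + 40*√6 ≈ 157.98)
-Y = -(60 + 40*√6) = -60 - 40*√6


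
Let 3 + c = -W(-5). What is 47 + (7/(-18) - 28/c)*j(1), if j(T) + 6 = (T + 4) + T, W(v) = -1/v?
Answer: 47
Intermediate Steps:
c = -16/5 (c = -3 - (-1)/(-5) = -3 - (-1)*(-1)/5 = -3 - 1*⅕ = -3 - ⅕ = -16/5 ≈ -3.2000)
j(T) = -2 + 2*T (j(T) = -6 + ((T + 4) + T) = -6 + ((4 + T) + T) = -6 + (4 + 2*T) = -2 + 2*T)
47 + (7/(-18) - 28/c)*j(1) = 47 + (7/(-18) - 28/(-16/5))*(-2 + 2*1) = 47 + (7*(-1/18) - 28*(-5/16))*(-2 + 2) = 47 + (-7/18 + 35/4)*0 = 47 + (301/36)*0 = 47 + 0 = 47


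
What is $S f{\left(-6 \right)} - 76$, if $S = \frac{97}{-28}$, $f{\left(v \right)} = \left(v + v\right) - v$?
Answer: $- \frac{773}{14} \approx -55.214$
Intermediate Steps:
$f{\left(v \right)} = v$ ($f{\left(v \right)} = 2 v - v = v$)
$S = - \frac{97}{28}$ ($S = 97 \left(- \frac{1}{28}\right) = - \frac{97}{28} \approx -3.4643$)
$S f{\left(-6 \right)} - 76 = \left(- \frac{97}{28}\right) \left(-6\right) - 76 = \frac{291}{14} - 76 = - \frac{773}{14}$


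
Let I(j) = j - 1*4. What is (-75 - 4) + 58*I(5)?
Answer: -21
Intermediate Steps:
I(j) = -4 + j (I(j) = j - 4 = -4 + j)
(-75 - 4) + 58*I(5) = (-75 - 4) + 58*(-4 + 5) = -79 + 58*1 = -79 + 58 = -21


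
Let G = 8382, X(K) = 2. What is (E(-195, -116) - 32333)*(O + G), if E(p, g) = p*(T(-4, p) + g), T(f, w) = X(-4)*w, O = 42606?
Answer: 3382390956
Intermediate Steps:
T(f, w) = 2*w
E(p, g) = p*(g + 2*p) (E(p, g) = p*(2*p + g) = p*(g + 2*p))
(E(-195, -116) - 32333)*(O + G) = (-195*(-116 + 2*(-195)) - 32333)*(42606 + 8382) = (-195*(-116 - 390) - 32333)*50988 = (-195*(-506) - 32333)*50988 = (98670 - 32333)*50988 = 66337*50988 = 3382390956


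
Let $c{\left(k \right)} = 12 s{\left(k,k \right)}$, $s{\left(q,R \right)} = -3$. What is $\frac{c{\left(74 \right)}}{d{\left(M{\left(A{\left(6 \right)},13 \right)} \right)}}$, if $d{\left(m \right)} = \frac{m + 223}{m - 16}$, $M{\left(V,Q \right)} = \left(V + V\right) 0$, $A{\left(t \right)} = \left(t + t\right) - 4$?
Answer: $\frac{576}{223} \approx 2.583$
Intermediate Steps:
$A{\left(t \right)} = -4 + 2 t$ ($A{\left(t \right)} = 2 t - 4 = -4 + 2 t$)
$M{\left(V,Q \right)} = 0$ ($M{\left(V,Q \right)} = 2 V 0 = 0$)
$c{\left(k \right)} = -36$ ($c{\left(k \right)} = 12 \left(-3\right) = -36$)
$d{\left(m \right)} = \frac{223 + m}{-16 + m}$
$\frac{c{\left(74 \right)}}{d{\left(M{\left(A{\left(6 \right)},13 \right)} \right)}} = - \frac{36}{\frac{1}{-16 + 0} \left(223 + 0\right)} = - \frac{36}{\frac{1}{-16} \cdot 223} = - \frac{36}{\left(- \frac{1}{16}\right) 223} = - \frac{36}{- \frac{223}{16}} = \left(-36\right) \left(- \frac{16}{223}\right) = \frac{576}{223}$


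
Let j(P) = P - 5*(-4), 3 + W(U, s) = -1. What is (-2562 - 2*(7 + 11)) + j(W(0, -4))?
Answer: -2582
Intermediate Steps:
W(U, s) = -4 (W(U, s) = -3 - 1 = -4)
j(P) = 20 + P (j(P) = P + 20 = 20 + P)
(-2562 - 2*(7 + 11)) + j(W(0, -4)) = (-2562 - 2*(7 + 11)) + (20 - 4) = (-2562 - 2*18) + 16 = (-2562 - 36) + 16 = -2598 + 16 = -2582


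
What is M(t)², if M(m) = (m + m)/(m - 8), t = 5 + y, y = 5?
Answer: 100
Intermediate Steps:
t = 10 (t = 5 + 5 = 10)
M(m) = 2*m/(-8 + m) (M(m) = (2*m)/(-8 + m) = 2*m/(-8 + m))
M(t)² = (2*10/(-8 + 10))² = (2*10/2)² = (2*10*(½))² = 10² = 100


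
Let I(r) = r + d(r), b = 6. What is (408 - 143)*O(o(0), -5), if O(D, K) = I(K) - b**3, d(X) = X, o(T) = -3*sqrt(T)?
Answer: -59890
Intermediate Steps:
I(r) = 2*r (I(r) = r + r = 2*r)
O(D, K) = -216 + 2*K (O(D, K) = 2*K - 1*6**3 = 2*K - 1*216 = 2*K - 216 = -216 + 2*K)
(408 - 143)*O(o(0), -5) = (408 - 143)*(-216 + 2*(-5)) = 265*(-216 - 10) = 265*(-226) = -59890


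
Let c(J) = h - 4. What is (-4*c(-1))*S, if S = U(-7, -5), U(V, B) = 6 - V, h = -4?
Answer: 416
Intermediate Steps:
c(J) = -8 (c(J) = -4 - 4 = -8)
S = 13 (S = 6 - 1*(-7) = 6 + 7 = 13)
(-4*c(-1))*S = -4*(-8)*13 = 32*13 = 416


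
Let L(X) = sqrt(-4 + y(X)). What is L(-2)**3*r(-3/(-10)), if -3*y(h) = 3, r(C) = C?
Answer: -3*I*sqrt(5)/2 ≈ -3.3541*I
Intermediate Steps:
y(h) = -1 (y(h) = -1/3*3 = -1)
L(X) = I*sqrt(5) (L(X) = sqrt(-4 - 1) = sqrt(-5) = I*sqrt(5))
L(-2)**3*r(-3/(-10)) = (I*sqrt(5))**3*(-3/(-10)) = (-5*I*sqrt(5))*(-3*(-1/10)) = -5*I*sqrt(5)*(3/10) = -3*I*sqrt(5)/2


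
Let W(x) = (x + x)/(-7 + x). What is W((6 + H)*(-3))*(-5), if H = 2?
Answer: -240/31 ≈ -7.7419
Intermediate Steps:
W(x) = 2*x/(-7 + x) (W(x) = (2*x)/(-7 + x) = 2*x/(-7 + x))
W((6 + H)*(-3))*(-5) = (2*((6 + 2)*(-3))/(-7 + (6 + 2)*(-3)))*(-5) = (2*(8*(-3))/(-7 + 8*(-3)))*(-5) = (2*(-24)/(-7 - 24))*(-5) = (2*(-24)/(-31))*(-5) = (2*(-24)*(-1/31))*(-5) = (48/31)*(-5) = -240/31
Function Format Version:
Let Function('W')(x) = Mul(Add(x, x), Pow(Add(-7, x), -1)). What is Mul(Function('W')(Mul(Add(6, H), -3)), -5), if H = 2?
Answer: Rational(-240, 31) ≈ -7.7419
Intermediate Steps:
Function('W')(x) = Mul(2, x, Pow(Add(-7, x), -1)) (Function('W')(x) = Mul(Mul(2, x), Pow(Add(-7, x), -1)) = Mul(2, x, Pow(Add(-7, x), -1)))
Mul(Function('W')(Mul(Add(6, H), -3)), -5) = Mul(Mul(2, Mul(Add(6, 2), -3), Pow(Add(-7, Mul(Add(6, 2), -3)), -1)), -5) = Mul(Mul(2, Mul(8, -3), Pow(Add(-7, Mul(8, -3)), -1)), -5) = Mul(Mul(2, -24, Pow(Add(-7, -24), -1)), -5) = Mul(Mul(2, -24, Pow(-31, -1)), -5) = Mul(Mul(2, -24, Rational(-1, 31)), -5) = Mul(Rational(48, 31), -5) = Rational(-240, 31)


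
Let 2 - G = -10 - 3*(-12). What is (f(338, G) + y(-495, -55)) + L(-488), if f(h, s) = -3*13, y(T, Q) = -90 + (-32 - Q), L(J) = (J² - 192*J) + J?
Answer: 331246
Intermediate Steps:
G = -24 (G = 2 - (-10 - 3*(-12)) = 2 - (-10 + 36) = 2 - 1*26 = 2 - 26 = -24)
L(J) = J² - 191*J
y(T, Q) = -122 - Q
f(h, s) = -39
(f(338, G) + y(-495, -55)) + L(-488) = (-39 + (-122 - 1*(-55))) - 488*(-191 - 488) = (-39 + (-122 + 55)) - 488*(-679) = (-39 - 67) + 331352 = -106 + 331352 = 331246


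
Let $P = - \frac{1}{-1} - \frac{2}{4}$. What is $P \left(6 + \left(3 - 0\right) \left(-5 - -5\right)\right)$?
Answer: $3$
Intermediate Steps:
$P = \frac{1}{2}$ ($P = \left(-1\right) \left(-1\right) - \frac{1}{2} = 1 - \frac{1}{2} = \frac{1}{2} \approx 0.5$)
$P \left(6 + \left(3 - 0\right) \left(-5 - -5\right)\right) = \frac{6 + \left(3 - 0\right) \left(-5 - -5\right)}{2} = \frac{6 + \left(3 + 0\right) \left(-5 + 5\right)}{2} = \frac{6 + 3 \cdot 0}{2} = \frac{6 + 0}{2} = \frac{1}{2} \cdot 6 = 3$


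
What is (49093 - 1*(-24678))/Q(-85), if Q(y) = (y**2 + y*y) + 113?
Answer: 73771/14563 ≈ 5.0656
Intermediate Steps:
Q(y) = 113 + 2*y**2 (Q(y) = (y**2 + y**2) + 113 = 2*y**2 + 113 = 113 + 2*y**2)
(49093 - 1*(-24678))/Q(-85) = (49093 - 1*(-24678))/(113 + 2*(-85)**2) = (49093 + 24678)/(113 + 2*7225) = 73771/(113 + 14450) = 73771/14563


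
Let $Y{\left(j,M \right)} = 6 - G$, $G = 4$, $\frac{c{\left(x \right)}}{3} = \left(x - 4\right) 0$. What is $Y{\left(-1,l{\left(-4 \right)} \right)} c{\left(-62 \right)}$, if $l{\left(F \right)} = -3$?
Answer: $0$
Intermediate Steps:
$c{\left(x \right)} = 0$ ($c{\left(x \right)} = 3 \left(x - 4\right) 0 = 3 \left(-4 + x\right) 0 = 3 \cdot 0 = 0$)
$Y{\left(j,M \right)} = 2$ ($Y{\left(j,M \right)} = 6 - 4 = 2$)
$Y{\left(-1,l{\left(-4 \right)} \right)} c{\left(-62 \right)} = 2 \cdot 0 = 0$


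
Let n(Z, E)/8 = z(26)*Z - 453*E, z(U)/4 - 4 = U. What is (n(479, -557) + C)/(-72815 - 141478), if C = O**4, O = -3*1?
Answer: -826163/71431 ≈ -11.566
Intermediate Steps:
O = -3
z(U) = 16 + 4*U
n(Z, E) = -3624*E + 960*Z (n(Z, E) = 8*((16 + 4*26)*Z - 453*E) = 8*((16 + 104)*Z - 453*E) = 8*(120*Z - 453*E) = 8*(-453*E + 120*Z) = -3624*E + 960*Z)
C = 81 (C = (-3)**4 = 81)
(n(479, -557) + C)/(-72815 - 141478) = ((-3624*(-557) + 960*479) + 81)/(-72815 - 141478) = ((2018568 + 459840) + 81)/(-214293) = (2478408 + 81)*(-1/214293) = 2478489*(-1/214293) = -826163/71431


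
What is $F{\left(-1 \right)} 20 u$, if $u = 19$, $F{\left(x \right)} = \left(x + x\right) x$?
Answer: $760$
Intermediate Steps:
$F{\left(x \right)} = 2 x^{2}$ ($F{\left(x \right)} = 2 x x = 2 x^{2}$)
$F{\left(-1 \right)} 20 u = 2 \left(-1\right)^{2} \cdot 20 \cdot 19 = 2 \cdot 1 \cdot 20 \cdot 19 = 2 \cdot 20 \cdot 19 = 40 \cdot 19 = 760$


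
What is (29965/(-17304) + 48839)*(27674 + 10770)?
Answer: 1160294964943/618 ≈ 1.8775e+9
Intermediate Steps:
(29965/(-17304) + 48839)*(27674 + 10770) = (29965*(-1/17304) + 48839)*38444 = (-29965/17304 + 48839)*38444 = (845080091/17304)*38444 = 1160294964943/618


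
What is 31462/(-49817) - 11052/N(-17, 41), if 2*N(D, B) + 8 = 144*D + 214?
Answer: 515308582/55844857 ≈ 9.2275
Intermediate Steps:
N(D, B) = 103 + 72*D (N(D, B) = -4 + (144*D + 214)/2 = -4 + (214 + 144*D)/2 = -4 + (107 + 72*D) = 103 + 72*D)
31462/(-49817) - 11052/N(-17, 41) = 31462/(-49817) - 11052/(103 + 72*(-17)) = 31462*(-1/49817) - 11052/(103 - 1224) = -31462/49817 - 11052/(-1121) = -31462/49817 - 11052*(-1/1121) = -31462/49817 + 11052/1121 = 515308582/55844857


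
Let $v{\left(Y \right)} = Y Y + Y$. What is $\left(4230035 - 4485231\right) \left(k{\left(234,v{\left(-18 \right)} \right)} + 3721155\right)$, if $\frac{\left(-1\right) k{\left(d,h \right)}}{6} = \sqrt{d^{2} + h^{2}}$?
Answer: $-949623871380 + 27561168 \sqrt{458} \approx -9.4903 \cdot 10^{11}$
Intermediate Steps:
$v{\left(Y \right)} = Y + Y^{2}$ ($v{\left(Y \right)} = Y^{2} + Y = Y + Y^{2}$)
$k{\left(d,h \right)} = - 6 \sqrt{d^{2} + h^{2}}$
$\left(4230035 - 4485231\right) \left(k{\left(234,v{\left(-18 \right)} \right)} + 3721155\right) = \left(4230035 - 4485231\right) \left(- 6 \sqrt{234^{2} + \left(- 18 \left(1 - 18\right)\right)^{2}} + 3721155\right) = - 255196 \left(- 6 \sqrt{54756 + \left(\left(-18\right) \left(-17\right)\right)^{2}} + 3721155\right) = - 255196 \left(- 6 \sqrt{54756 + 306^{2}} + 3721155\right) = - 255196 \left(- 6 \sqrt{54756 + 93636} + 3721155\right) = - 255196 \left(- 6 \sqrt{148392} + 3721155\right) = - 255196 \left(- 6 \cdot 18 \sqrt{458} + 3721155\right) = - 255196 \left(- 108 \sqrt{458} + 3721155\right) = - 255196 \left(3721155 - 108 \sqrt{458}\right) = -949623871380 + 27561168 \sqrt{458}$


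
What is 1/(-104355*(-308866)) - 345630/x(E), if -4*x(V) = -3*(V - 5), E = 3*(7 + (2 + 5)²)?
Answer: -14853661895401037/5253768963090 ≈ -2827.2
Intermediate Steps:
E = 168 (E = 3*(7 + 7²) = 3*(7 + 49) = 3*56 = 168)
x(V) = -15/4 + 3*V/4 (x(V) = -(-3)*(V - 5)/4 = -(-3)*(-5 + V)/4 = -(15 - 3*V)/4 = -15/4 + 3*V/4)
1/(-104355*(-308866)) - 345630/x(E) = 1/(-104355*(-308866)) - 345630/(-15/4 + (¾)*168) = -1/104355*(-1/308866) - 345630/(-15/4 + 126) = 1/32231711430 - 345630/489/4 = 1/32231711430 - 345630*4/489 = 1/32231711430 - 460840/163 = -14853661895401037/5253768963090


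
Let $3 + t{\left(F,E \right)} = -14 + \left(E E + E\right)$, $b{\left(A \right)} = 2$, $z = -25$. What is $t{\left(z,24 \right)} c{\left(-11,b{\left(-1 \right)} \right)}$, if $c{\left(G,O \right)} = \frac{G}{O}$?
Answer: $- \frac{6413}{2} \approx -3206.5$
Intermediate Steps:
$t{\left(F,E \right)} = -17 + E + E^{2}$ ($t{\left(F,E \right)} = -3 - \left(14 - E - E E\right) = -3 - \left(14 - E - E^{2}\right) = -3 + \left(-14 + E + E^{2}\right) = -17 + E + E^{2}$)
$t{\left(z,24 \right)} c{\left(-11,b{\left(-1 \right)} \right)} = \left(-17 + 24 + 24^{2}\right) \left(- \frac{11}{2}\right) = \left(-17 + 24 + 576\right) \left(\left(-11\right) \frac{1}{2}\right) = 583 \left(- \frac{11}{2}\right) = - \frac{6413}{2}$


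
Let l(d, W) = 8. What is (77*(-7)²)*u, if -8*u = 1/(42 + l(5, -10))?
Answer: -3773/400 ≈ -9.4325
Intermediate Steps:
u = -1/400 (u = -1/(8*(42 + 8)) = -⅛/50 = -⅛*1/50 = -1/400 ≈ -0.0025000)
(77*(-7)²)*u = (77*(-7)²)*(-1/400) = (77*49)*(-1/400) = 3773*(-1/400) = -3773/400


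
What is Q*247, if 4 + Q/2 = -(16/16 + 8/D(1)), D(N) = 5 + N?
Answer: -9386/3 ≈ -3128.7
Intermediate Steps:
Q = -38/3 (Q = -8 + 2*(-(16/16 + 8/(5 + 1))) = -8 + 2*(-(16*(1/16) + 8/6)) = -8 + 2*(-(1 + 8*(⅙))) = -8 + 2*(-(1 + 4/3)) = -8 + 2*(-1*7/3) = -8 + 2*(-7/3) = -8 - 14/3 = -38/3 ≈ -12.667)
Q*247 = -38/3*247 = -9386/3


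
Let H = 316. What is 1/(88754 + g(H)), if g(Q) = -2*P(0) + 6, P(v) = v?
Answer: 1/88760 ≈ 1.1266e-5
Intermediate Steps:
g(Q) = 6 (g(Q) = -2*0 + 6 = 0 + 6 = 6)
1/(88754 + g(H)) = 1/(88754 + 6) = 1/88760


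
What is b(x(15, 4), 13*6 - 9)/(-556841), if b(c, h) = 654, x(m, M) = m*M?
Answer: -654/556841 ≈ -0.0011745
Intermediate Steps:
x(m, M) = M*m
b(x(15, 4), 13*6 - 9)/(-556841) = 654/(-556841) = 654*(-1/556841) = -654/556841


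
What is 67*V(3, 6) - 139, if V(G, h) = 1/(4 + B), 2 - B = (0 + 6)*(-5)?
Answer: -4937/36 ≈ -137.14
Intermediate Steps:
B = 32 (B = 2 - (0 + 6)*(-5) = 2 - 6*(-5) = 2 - 1*(-30) = 2 + 30 = 32)
V(G, h) = 1/36 (V(G, h) = 1/(4 + 32) = 1/36)
67*V(3, 6) - 139 = 67*(1/36) - 139 = 67/36 - 139 = -4937/36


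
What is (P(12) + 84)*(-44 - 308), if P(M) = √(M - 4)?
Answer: -29568 - 704*√2 ≈ -30564.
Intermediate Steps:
P(M) = √(-4 + M)
(P(12) + 84)*(-44 - 308) = (√(-4 + 12) + 84)*(-44 - 308) = (√8 + 84)*(-352) = (2*√2 + 84)*(-352) = (84 + 2*√2)*(-352) = -29568 - 704*√2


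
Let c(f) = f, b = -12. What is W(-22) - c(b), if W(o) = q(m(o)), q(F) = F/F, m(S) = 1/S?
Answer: 13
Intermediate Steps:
m(S) = 1/S
q(F) = 1
W(o) = 1
W(-22) - c(b) = 1 - 1*(-12) = 1 + 12 = 13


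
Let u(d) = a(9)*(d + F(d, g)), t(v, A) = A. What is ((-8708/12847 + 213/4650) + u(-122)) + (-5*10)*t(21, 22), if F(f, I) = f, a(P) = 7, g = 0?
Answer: -55927868063/19912850 ≈ -2808.6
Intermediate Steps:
u(d) = 14*d (u(d) = 7*(d + d) = 7*(2*d) = 14*d)
((-8708/12847 + 213/4650) + u(-122)) + (-5*10)*t(21, 22) = ((-8708/12847 + 213/4650) + 14*(-122)) - 5*10*22 = ((-8708*1/12847 + 213*(1/4650)) - 1708) - 50*22 = ((-8708/12847 + 71/1550) - 1708) - 1100 = (-12585263/19912850 - 1708) - 1100 = -34023733063/19912850 - 1100 = -55927868063/19912850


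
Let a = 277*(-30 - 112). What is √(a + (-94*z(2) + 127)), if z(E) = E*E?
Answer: I*√39583 ≈ 198.95*I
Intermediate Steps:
z(E) = E²
a = -39334 (a = 277*(-142) = -39334)
√(a + (-94*z(2) + 127)) = √(-39334 + (-94*2² + 127)) = √(-39334 + (-94*4 + 127)) = √(-39334 + (-376 + 127)) = √(-39334 - 249) = √(-39583) = I*√39583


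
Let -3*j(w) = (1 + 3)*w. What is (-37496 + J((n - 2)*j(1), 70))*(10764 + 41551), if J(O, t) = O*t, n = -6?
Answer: -5767624120/3 ≈ -1.9225e+9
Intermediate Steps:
j(w) = -4*w/3 (j(w) = -(1 + 3)*w/3 = -4*w/3)
(-37496 + J((n - 2)*j(1), 70))*(10764 + 41551) = (-37496 + ((-6 - 2)*(-4/3*1))*70)*(10764 + 41551) = (-37496 - 8*(-4/3)*70)*52315 = (-37496 + (32/3)*70)*52315 = (-37496 + 2240/3)*52315 = -110248/3*52315 = -5767624120/3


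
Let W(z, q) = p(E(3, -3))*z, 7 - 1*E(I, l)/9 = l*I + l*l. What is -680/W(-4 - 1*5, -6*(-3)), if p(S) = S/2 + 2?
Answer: 1360/603 ≈ 2.2554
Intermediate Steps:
E(I, l) = 63 - 9*l² - 9*I*l (E(I, l) = 63 - 9*(l*I + l*l) = 63 - 9*(I*l + l²) = 63 - 9*(l² + I*l) = 63 + (-9*l² - 9*I*l) = 63 - 9*l² - 9*I*l)
p(S) = 2 + S/2 (p(S) = S*(½) + 2 = S/2 + 2 = 2 + S/2)
W(z, q) = 67*z/2 (W(z, q) = (2 + (63 - 9*(-3)² - 9*3*(-3))/2)*z = (2 + (63 - 9*9 + 81)/2)*z = (2 + (63 - 81 + 81)/2)*z = (2 + (½)*63)*z = (2 + 63/2)*z = 67*z/2)
-680/W(-4 - 1*5, -6*(-3)) = -680*2/(67*(-4 - 1*5)) = -680*2/(67*(-4 - 5)) = -680/((67/2)*(-9)) = -680/(-603/2) = -680*(-2/603) = 1360/603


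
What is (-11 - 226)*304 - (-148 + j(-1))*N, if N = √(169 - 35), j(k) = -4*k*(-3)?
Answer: -72048 + 160*√134 ≈ -70196.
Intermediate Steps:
j(k) = 12*k
N = √134 ≈ 11.576
(-11 - 226)*304 - (-148 + j(-1))*N = (-11 - 226)*304 - (-148 + 12*(-1))*√134 = -237*304 - (-148 - 12)*√134 = -72048 - (-160)*√134 = -72048 + 160*√134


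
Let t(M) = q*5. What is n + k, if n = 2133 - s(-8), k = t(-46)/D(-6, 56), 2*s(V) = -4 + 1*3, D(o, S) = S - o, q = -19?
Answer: 66091/31 ≈ 2132.0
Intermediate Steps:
s(V) = -½ (s(V) = (-4 + 1*3)/2 = (-4 + 3)/2 = (½)*(-1) = -½)
t(M) = -95 (t(M) = -19*5 = -95)
k = -95/62 (k = -95/(56 - 1*(-6)) = -95/(56 + 6) = -95/62 ≈ -1.5323)
n = 4267/2 (n = 2133 - 1*(-½) = 2133 + ½ = 4267/2 ≈ 2133.5)
n + k = 4267/2 - 95/62 = 66091/31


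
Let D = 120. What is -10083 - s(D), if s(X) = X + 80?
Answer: -10283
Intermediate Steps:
s(X) = 80 + X
-10083 - s(D) = -10083 - (80 + 120) = -10083 - 1*200 = -10083 - 200 = -10283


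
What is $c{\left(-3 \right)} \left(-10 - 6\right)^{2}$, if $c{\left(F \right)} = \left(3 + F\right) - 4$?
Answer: $-1024$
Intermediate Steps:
$c{\left(F \right)} = -1 + F$
$c{\left(-3 \right)} \left(-10 - 6\right)^{2} = \left(-1 - 3\right) \left(-10 - 6\right)^{2} = - 4 \left(-16\right)^{2} = \left(-4\right) 256 = -1024$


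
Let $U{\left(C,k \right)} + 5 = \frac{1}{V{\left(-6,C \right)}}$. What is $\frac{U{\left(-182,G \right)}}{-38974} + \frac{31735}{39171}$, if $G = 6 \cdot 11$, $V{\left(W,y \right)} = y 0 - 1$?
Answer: $\frac{56230678}{69393207} \approx 0.81032$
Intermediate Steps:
$V{\left(W,y \right)} = -1$ ($V{\left(W,y \right)} = 0 - 1 = -1$)
$G = 66$
$U{\left(C,k \right)} = -6$ ($U{\left(C,k \right)} = -5 + \frac{1}{-1} = -5 - 1 = -6$)
$\frac{U{\left(-182,G \right)}}{-38974} + \frac{31735}{39171} = - \frac{6}{-38974} + \frac{31735}{39171} = \left(-6\right) \left(- \frac{1}{38974}\right) + 31735 \cdot \frac{1}{39171} = \frac{3}{19487} + \frac{2885}{3561} = \frac{56230678}{69393207}$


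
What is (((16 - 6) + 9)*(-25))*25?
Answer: -11875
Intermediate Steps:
(((16 - 6) + 9)*(-25))*25 = ((10 + 9)*(-25))*25 = (19*(-25))*25 = -475*25 = -11875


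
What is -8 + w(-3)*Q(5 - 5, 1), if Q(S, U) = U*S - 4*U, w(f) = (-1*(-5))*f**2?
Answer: -188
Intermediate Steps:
w(f) = 5*f**2
Q(S, U) = -4*U + S*U (Q(S, U) = S*U - 4*U = -4*U + S*U)
-8 + w(-3)*Q(5 - 5, 1) = -8 + (5*(-3)**2)*(1*(-4 + (5 - 5))) = -8 + (5*9)*(1*(-4 + 0)) = -8 + 45*(1*(-4)) = -8 + 45*(-4) = -8 - 180 = -188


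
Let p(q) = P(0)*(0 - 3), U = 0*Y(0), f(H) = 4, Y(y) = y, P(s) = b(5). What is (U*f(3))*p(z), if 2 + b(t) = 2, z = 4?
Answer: 0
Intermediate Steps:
b(t) = 0 (b(t) = -2 + 2 = 0)
P(s) = 0
U = 0 (U = 0*0 = 0)
p(q) = 0 (p(q) = 0*(0 - 3) = 0*(-3) = 0)
(U*f(3))*p(z) = (0*4)*0 = 0*0 = 0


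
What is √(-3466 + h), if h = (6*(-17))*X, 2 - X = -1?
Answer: 2*I*√943 ≈ 61.417*I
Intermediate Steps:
X = 3 (X = 2 - 1*(-1) = 2 + 1 = 3)
h = -306 (h = (6*(-17))*3 = -102*3 = -306)
√(-3466 + h) = √(-3466 - 306) = √(-3772) = 2*I*√943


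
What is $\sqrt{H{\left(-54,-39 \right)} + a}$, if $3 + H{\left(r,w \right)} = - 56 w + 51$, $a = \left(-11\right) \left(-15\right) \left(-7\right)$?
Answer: $\sqrt{1077} \approx 32.818$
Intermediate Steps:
$a = -1155$ ($a = 165 \left(-7\right) = -1155$)
$H{\left(r,w \right)} = 48 - 56 w$ ($H{\left(r,w \right)} = -3 - \left(-51 + 56 w\right) = 48 - 56 w$)
$\sqrt{H{\left(-54,-39 \right)} + a} = \sqrt{\left(48 - -2184\right) - 1155} = \sqrt{\left(48 + 2184\right) - 1155} = \sqrt{2232 - 1155} = \sqrt{1077}$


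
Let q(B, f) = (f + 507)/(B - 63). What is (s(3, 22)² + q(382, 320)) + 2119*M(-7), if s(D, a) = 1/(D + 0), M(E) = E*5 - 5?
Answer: -243338198/2871 ≈ -84757.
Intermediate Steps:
M(E) = -5 + 5*E (M(E) = 5*E - 5 = -5 + 5*E)
q(B, f) = (507 + f)/(-63 + B)
s(D, a) = 1/D
(s(3, 22)² + q(382, 320)) + 2119*M(-7) = ((1/3)² + (507 + 320)/(-63 + 382)) + 2119*(-5 + 5*(-7)) = ((⅓)² + 827/319) + 2119*(-5 - 35) = (⅑ + (1/319)*827) + 2119*(-40) = (⅑ + 827/319) - 84760 = 7762/2871 - 84760 = -243338198/2871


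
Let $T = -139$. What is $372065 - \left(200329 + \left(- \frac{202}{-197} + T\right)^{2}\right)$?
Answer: $\frac{5926095663}{38809} \approx 1.527 \cdot 10^{5}$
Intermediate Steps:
$372065 - \left(200329 + \left(- \frac{202}{-197} + T\right)^{2}\right) = 372065 - \left(200329 + \left(- \frac{202}{-197} - 139\right)^{2}\right) = 372065 - \left(200329 + \left(\left(-202\right) \left(- \frac{1}{197}\right) - 139\right)^{2}\right) = 372065 - \left(200329 + \left(\frac{202}{197} - 139\right)^{2}\right) = 372065 - \left(200329 + \left(- \frac{27181}{197}\right)^{2}\right) = 372065 - \left(200329 + \frac{738806761}{38809}\right) = 372065 - \frac{8513374922}{38809} = \frac{5926095663}{38809}$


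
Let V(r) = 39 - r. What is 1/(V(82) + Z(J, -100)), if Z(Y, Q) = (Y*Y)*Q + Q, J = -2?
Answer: -1/543 ≈ -0.0018416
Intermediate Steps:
Z(Y, Q) = Q + Q*Y² (Z(Y, Q) = Y²*Q + Q = Q*Y² + Q = Q + Q*Y²)
1/(V(82) + Z(J, -100)) = 1/((39 - 1*82) - 100*(1 + (-2)²)) = 1/((39 - 82) - 100*(1 + 4)) = 1/(-43 - 100*5) = 1/(-43 - 500) = 1/(-543) = -1/543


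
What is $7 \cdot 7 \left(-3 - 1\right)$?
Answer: $-196$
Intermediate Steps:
$7 \cdot 7 \left(-3 - 1\right) = 49 \left(-3 - 1\right) = 49 \left(-4\right) = -196$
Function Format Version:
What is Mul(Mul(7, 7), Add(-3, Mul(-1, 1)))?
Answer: -196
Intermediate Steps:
Mul(Mul(7, 7), Add(-3, Mul(-1, 1))) = Mul(49, Add(-3, -1)) = Mul(49, -4) = -196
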